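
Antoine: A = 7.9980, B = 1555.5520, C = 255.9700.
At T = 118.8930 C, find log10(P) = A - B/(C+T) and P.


C+T = 374.8630
B/(C+T) = 4.1497
log10(P) = 7.9980 - 4.1497 = 3.8483
P = 10^3.8483 = 7052.5362 mmHg

7052.5362 mmHg


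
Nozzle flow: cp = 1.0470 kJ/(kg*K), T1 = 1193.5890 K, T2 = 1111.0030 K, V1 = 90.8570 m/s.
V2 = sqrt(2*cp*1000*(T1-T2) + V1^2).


dT = 82.5860 K
2*cp*1000*dT = 172935.0840
V1^2 = 8254.9944
V2 = sqrt(181190.0784) = 425.6643 m/s

425.6643 m/s


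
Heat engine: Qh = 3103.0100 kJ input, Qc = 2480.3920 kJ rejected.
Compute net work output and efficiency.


W = 3103.0100 - 2480.3920 = 622.6180 kJ
eta = 622.6180 / 3103.0100 = 0.2006 = 20.0650%

W = 622.6180 kJ, eta = 20.0650%


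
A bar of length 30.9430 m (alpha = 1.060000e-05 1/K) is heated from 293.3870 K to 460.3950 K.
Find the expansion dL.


dT = 167.0080 K
dL = 1.060000e-05 * 30.9430 * 167.0080 = 0.054778 m
L_final = 30.997778 m

dL = 0.054778 m


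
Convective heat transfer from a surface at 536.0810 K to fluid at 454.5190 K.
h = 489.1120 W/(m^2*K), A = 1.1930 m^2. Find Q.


dT = 81.5620 K
Q = 489.1120 * 1.1930 * 81.5620 = 47592.2929 W

47592.2929 W


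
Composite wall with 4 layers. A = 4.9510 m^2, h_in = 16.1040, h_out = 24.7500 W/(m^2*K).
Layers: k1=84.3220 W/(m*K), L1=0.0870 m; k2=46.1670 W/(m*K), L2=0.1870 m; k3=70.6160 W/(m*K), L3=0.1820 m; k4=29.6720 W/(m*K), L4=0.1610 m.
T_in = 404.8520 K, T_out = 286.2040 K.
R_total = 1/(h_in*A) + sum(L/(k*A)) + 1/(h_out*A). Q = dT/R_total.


R_conv_in = 1/(16.1040*4.9510) = 0.0125
R_1 = 0.0870/(84.3220*4.9510) = 0.0002
R_2 = 0.1870/(46.1670*4.9510) = 0.0008
R_3 = 0.1820/(70.6160*4.9510) = 0.0005
R_4 = 0.1610/(29.6720*4.9510) = 0.0011
R_conv_out = 1/(24.7500*4.9510) = 0.0082
R_total = 0.0233 K/W
Q = 118.6480 / 0.0233 = 5082.1576 W

R_total = 0.0233 K/W, Q = 5082.1576 W


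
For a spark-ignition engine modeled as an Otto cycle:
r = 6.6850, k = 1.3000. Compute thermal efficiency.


r^(k-1) = 1.7682
eta = 1 - 1/1.7682 = 0.4345 = 43.4452%

43.4452%


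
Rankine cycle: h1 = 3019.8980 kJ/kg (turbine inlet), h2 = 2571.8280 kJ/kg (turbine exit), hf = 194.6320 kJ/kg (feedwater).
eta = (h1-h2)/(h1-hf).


W = 448.0700 kJ/kg
Q_in = 2825.2660 kJ/kg
eta = 0.1586 = 15.8594%

eta = 15.8594%


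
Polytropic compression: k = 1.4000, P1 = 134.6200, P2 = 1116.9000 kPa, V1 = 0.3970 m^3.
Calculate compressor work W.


(k-1)/k = 0.2857
(P2/P1)^exp = 1.8304
W = 3.5000 * 134.6200 * 0.3970 * (1.8304 - 1) = 155.3286 kJ

155.3286 kJ


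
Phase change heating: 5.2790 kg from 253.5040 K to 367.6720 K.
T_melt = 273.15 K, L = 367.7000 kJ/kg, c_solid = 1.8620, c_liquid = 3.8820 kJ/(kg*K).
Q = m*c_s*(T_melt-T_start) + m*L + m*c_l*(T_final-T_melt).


Q1 (sensible, solid) = 5.2790 * 1.8620 * 19.6460 = 193.1103 kJ
Q2 (latent) = 5.2790 * 367.7000 = 1941.0883 kJ
Q3 (sensible, liquid) = 5.2790 * 3.8820 * 94.5220 = 1937.0467 kJ
Q_total = 4071.2453 kJ

4071.2453 kJ


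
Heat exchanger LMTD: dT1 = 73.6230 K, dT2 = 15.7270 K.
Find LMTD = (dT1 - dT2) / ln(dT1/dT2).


dT1/dT2 = 4.6813
ln(dT1/dT2) = 1.5436
LMTD = 57.8960 / 1.5436 = 37.5076 K

37.5076 K


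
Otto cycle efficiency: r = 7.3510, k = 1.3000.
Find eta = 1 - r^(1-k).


r^(k-1) = 1.8193
eta = 1 - 1/1.8193 = 0.4503 = 45.0338%

45.0338%


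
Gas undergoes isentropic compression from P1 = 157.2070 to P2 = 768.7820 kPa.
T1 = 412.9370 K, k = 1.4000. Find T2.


(k-1)/k = 0.2857
(P2/P1)^exp = 1.5738
T2 = 412.9370 * 1.5738 = 649.8836 K

649.8836 K


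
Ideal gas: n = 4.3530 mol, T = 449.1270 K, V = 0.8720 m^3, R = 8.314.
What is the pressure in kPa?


P = nRT/V = 4.3530 * 8.314 * 449.1270 / 0.8720
= 16254.2843 / 0.8720 = 18640.2343 Pa = 18.6402 kPa

18.6402 kPa


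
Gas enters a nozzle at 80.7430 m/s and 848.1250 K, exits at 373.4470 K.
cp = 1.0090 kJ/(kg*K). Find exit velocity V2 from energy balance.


dT = 474.6780 K
2*cp*1000*dT = 957900.2040
V1^2 = 6519.4320
V2 = sqrt(964419.6360) = 982.0487 m/s

982.0487 m/s


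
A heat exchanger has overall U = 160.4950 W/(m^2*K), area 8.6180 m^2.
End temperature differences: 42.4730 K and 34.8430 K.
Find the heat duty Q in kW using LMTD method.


LMTD = 38.5322 K
Q = 160.4950 * 8.6180 * 38.5322 = 53295.6228 W = 53.2956 kW

53.2956 kW


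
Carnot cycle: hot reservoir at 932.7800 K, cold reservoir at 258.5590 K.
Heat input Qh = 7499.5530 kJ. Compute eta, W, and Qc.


eta = 1 - 258.5590/932.7800 = 0.7228
W = 0.7228 * 7499.5530 = 5420.7381 kJ
Qc = 7499.5530 - 5420.7381 = 2078.8149 kJ

eta = 72.2808%, W = 5420.7381 kJ, Qc = 2078.8149 kJ


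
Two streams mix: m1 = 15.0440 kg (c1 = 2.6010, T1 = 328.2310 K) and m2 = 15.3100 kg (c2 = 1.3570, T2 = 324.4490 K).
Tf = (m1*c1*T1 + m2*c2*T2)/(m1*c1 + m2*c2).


num = 19584.1419
den = 59.9051
Tf = 326.9194 K

326.9194 K


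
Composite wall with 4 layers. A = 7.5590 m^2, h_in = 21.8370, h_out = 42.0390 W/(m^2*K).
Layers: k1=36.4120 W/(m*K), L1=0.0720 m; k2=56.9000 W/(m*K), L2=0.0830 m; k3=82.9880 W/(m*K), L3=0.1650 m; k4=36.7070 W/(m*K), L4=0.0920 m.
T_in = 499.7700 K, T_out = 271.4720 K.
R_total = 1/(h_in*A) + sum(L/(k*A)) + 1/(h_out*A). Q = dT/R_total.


R_conv_in = 1/(21.8370*7.5590) = 0.0061
R_1 = 0.0720/(36.4120*7.5590) = 0.0003
R_2 = 0.0830/(56.9000*7.5590) = 0.0002
R_3 = 0.1650/(82.9880*7.5590) = 0.0003
R_4 = 0.0920/(36.7070*7.5590) = 0.0003
R_conv_out = 1/(42.0390*7.5590) = 0.0031
R_total = 0.0103 K/W
Q = 228.2980 / 0.0103 = 22263.7332 W

R_total = 0.0103 K/W, Q = 22263.7332 W


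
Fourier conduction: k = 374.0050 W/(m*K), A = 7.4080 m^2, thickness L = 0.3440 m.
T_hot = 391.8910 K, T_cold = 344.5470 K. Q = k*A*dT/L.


dT = 47.3440 K
Q = 374.0050 * 7.4080 * 47.3440 / 0.3440 = 381315.8758 W

381315.8758 W


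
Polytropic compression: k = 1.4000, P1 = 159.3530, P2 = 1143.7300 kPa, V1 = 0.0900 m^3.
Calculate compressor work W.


(k-1)/k = 0.2857
(P2/P1)^exp = 1.7561
W = 3.5000 * 159.3530 * 0.0900 * (1.7561 - 1) = 37.9557 kJ

37.9557 kJ


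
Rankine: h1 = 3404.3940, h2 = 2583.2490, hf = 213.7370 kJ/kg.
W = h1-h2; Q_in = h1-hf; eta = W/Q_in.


W = 821.1450 kJ/kg
Q_in = 3190.6570 kJ/kg
eta = 0.2574 = 25.7359%

eta = 25.7359%


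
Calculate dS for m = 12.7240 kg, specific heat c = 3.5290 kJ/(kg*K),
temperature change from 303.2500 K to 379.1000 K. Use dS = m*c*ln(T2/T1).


T2/T1 = 1.2501
ln(T2/T1) = 0.2232
dS = 12.7240 * 3.5290 * 0.2232 = 10.0243 kJ/K

10.0243 kJ/K


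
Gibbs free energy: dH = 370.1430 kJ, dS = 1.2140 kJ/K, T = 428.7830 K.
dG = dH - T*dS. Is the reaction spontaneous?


T*dS = 428.7830 * 1.2140 = 520.5426 kJ
dG = 370.1430 - 520.5426 = -150.3996 kJ (spontaneous)

dG = -150.3996 kJ, spontaneous


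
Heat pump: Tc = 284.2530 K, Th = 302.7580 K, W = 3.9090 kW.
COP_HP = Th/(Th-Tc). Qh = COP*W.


COP = 302.7580 / 18.5050 = 16.3609
Qh = 16.3609 * 3.9090 = 63.9547 kW

COP = 16.3609, Qh = 63.9547 kW


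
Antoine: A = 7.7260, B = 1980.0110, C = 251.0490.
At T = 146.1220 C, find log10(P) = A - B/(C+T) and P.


C+T = 397.1710
B/(C+T) = 4.9853
log10(P) = 7.7260 - 4.9853 = 2.7407
P = 10^2.7407 = 550.4452 mmHg

550.4452 mmHg


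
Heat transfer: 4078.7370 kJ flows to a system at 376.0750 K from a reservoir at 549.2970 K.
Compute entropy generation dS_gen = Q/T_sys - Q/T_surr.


dS_sys = 4078.7370/376.0750 = 10.8455 kJ/K
dS_surr = -4078.7370/549.2970 = -7.4254 kJ/K
dS_gen = 10.8455 - 7.4254 = 3.4202 kJ/K (irreversible)

dS_gen = 3.4202 kJ/K, irreversible


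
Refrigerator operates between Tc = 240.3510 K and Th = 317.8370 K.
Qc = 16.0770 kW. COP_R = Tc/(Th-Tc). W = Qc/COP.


COP = 240.3510 / 77.4860 = 3.1019
W = 16.0770 / 3.1019 = 5.1830 kW

COP = 3.1019, W = 5.1830 kW


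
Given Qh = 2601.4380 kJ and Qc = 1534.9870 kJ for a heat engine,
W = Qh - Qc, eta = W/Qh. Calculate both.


W = 2601.4380 - 1534.9870 = 1066.4510 kJ
eta = 1066.4510 / 2601.4380 = 0.4099 = 40.9947%

W = 1066.4510 kJ, eta = 40.9947%


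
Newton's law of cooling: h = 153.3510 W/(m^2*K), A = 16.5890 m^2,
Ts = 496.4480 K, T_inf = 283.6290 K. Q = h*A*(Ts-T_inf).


dT = 212.8190 K
Q = 153.3510 * 16.5890 * 212.8190 = 541398.7113 W

541398.7113 W


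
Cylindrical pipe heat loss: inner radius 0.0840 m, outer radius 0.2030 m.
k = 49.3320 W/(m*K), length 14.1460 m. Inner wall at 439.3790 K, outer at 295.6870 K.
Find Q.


dT = 143.6920 K
ln(ro/ri) = 0.8824
Q = 2*pi*49.3320*14.1460*143.6920 / 0.8824 = 714027.0428 W

714027.0428 W


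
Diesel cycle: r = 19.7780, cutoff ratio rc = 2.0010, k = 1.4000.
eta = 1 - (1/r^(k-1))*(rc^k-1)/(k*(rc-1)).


r^(k-1) = 3.2997
rc^k = 2.6409
eta = 0.6452 = 64.5156%

64.5156%


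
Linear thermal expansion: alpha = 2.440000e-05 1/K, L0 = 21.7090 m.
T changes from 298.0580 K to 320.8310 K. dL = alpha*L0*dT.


dT = 22.7730 K
dL = 2.440000e-05 * 21.7090 * 22.7730 = 0.012063 m
L_final = 21.721063 m

dL = 0.012063 m


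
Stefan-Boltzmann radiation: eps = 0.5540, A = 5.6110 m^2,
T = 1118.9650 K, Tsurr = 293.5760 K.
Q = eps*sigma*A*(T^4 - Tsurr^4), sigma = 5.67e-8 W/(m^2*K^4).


T^4 = 1.5677e+12
Tsurr^4 = 7.4282e+09
Q = 0.5540 * 5.67e-8 * 5.6110 * 1.5603e+12 = 275002.3622 W

275002.3622 W


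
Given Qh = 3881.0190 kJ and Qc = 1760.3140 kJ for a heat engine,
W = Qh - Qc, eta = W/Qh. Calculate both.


W = 3881.0190 - 1760.3140 = 2120.7050 kJ
eta = 2120.7050 / 3881.0190 = 0.5464 = 54.6430%

W = 2120.7050 kJ, eta = 54.6430%


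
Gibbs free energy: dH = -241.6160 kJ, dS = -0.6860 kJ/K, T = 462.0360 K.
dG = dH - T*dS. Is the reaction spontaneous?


T*dS = 462.0360 * -0.6860 = -316.9567 kJ
dG = -241.6160 + 316.9567 = 75.3407 kJ (non-spontaneous)

dG = 75.3407 kJ, non-spontaneous


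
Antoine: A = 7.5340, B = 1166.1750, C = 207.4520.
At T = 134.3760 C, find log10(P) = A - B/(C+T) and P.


C+T = 341.8280
B/(C+T) = 3.4116
log10(P) = 7.5340 - 3.4116 = 4.1224
P = 10^4.1224 = 13256.1012 mmHg

13256.1012 mmHg


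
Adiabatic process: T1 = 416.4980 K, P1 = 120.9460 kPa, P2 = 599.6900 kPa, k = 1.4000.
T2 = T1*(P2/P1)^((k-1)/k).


(k-1)/k = 0.2857
(P2/P1)^exp = 1.5800
T2 = 416.4980 * 1.5800 = 658.0822 K

658.0822 K


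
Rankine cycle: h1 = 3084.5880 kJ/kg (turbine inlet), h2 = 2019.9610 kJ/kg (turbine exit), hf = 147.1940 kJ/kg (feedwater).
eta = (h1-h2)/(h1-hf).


W = 1064.6270 kJ/kg
Q_in = 2937.3940 kJ/kg
eta = 0.3624 = 36.2439%

eta = 36.2439%


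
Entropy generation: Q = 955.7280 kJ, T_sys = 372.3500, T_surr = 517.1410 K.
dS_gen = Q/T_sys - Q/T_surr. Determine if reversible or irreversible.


dS_sys = 955.7280/372.3500 = 2.5667 kJ/K
dS_surr = -955.7280/517.1410 = -1.8481 kJ/K
dS_gen = 2.5667 - 1.8481 = 0.7186 kJ/K (irreversible)

dS_gen = 0.7186 kJ/K, irreversible


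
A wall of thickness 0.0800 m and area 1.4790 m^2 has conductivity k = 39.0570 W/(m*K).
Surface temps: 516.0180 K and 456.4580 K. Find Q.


dT = 59.5600 K
Q = 39.0570 * 1.4790 * 59.5600 / 0.0800 = 43006.2681 W

43006.2681 W


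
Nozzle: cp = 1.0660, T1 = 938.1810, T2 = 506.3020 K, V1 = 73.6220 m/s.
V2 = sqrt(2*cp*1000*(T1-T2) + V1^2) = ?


dT = 431.8790 K
2*cp*1000*dT = 920766.0280
V1^2 = 5420.1989
V2 = sqrt(926186.2269) = 962.3857 m/s

962.3857 m/s


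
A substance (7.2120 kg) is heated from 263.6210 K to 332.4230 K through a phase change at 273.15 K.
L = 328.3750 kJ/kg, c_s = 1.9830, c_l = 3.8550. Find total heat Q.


Q1 (sensible, solid) = 7.2120 * 1.9830 * 9.5290 = 136.2780 kJ
Q2 (latent) = 7.2120 * 328.3750 = 2368.2405 kJ
Q3 (sensible, liquid) = 7.2120 * 3.8550 * 59.2730 = 1647.9234 kJ
Q_total = 4152.4419 kJ

4152.4419 kJ


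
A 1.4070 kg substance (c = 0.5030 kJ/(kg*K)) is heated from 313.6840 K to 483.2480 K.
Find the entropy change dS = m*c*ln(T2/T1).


T2/T1 = 1.5406
ln(T2/T1) = 0.4321
dS = 1.4070 * 0.5030 * 0.4321 = 0.3058 kJ/K

0.3058 kJ/K


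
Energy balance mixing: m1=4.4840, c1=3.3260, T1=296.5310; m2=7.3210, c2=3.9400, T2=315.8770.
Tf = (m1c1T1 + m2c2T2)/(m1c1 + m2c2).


num = 13533.7892
den = 43.7585
Tf = 309.2835 K

309.2835 K


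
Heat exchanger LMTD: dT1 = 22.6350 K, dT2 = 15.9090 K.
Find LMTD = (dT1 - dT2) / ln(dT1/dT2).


dT1/dT2 = 1.4228
ln(dT1/dT2) = 0.3526
LMTD = 6.7260 / 0.3526 = 19.0748 K

19.0748 K


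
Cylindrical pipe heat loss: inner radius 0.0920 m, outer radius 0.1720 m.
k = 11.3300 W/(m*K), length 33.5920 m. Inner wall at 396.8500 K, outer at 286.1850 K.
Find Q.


dT = 110.6650 K
ln(ro/ri) = 0.6257
Q = 2*pi*11.3300*33.5920*110.6650 / 0.6257 = 422946.7365 W

422946.7365 W


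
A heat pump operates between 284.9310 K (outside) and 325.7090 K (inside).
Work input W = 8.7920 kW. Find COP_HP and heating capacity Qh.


COP = 325.7090 / 40.7780 = 7.9874
Qh = 7.9874 * 8.7920 = 70.2250 kW

COP = 7.9874, Qh = 70.2250 kW


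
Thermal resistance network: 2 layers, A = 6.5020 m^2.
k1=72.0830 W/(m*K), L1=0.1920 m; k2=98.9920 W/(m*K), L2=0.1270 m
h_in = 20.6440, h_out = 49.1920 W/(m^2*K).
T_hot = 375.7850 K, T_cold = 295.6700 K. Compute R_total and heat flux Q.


R_conv_in = 1/(20.6440*6.5020) = 0.0075
R_1 = 0.1920/(72.0830*6.5020) = 0.0004
R_2 = 0.1270/(98.9920*6.5020) = 0.0002
R_conv_out = 1/(49.1920*6.5020) = 0.0031
R_total = 0.0112 K/W
Q = 80.1150 / 0.0112 = 7163.6644 W

R_total = 0.0112 K/W, Q = 7163.6644 W


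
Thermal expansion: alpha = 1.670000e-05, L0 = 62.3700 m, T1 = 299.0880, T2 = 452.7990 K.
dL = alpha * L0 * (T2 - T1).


dT = 153.7110 K
dL = 1.670000e-05 * 62.3700 * 153.7110 = 0.160102 m
L_final = 62.530102 m

dL = 0.160102 m


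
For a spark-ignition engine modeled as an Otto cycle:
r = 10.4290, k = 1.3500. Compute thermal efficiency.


r^(k-1) = 2.2719
eta = 1 - 1/2.2719 = 0.5598 = 55.9835%

55.9835%


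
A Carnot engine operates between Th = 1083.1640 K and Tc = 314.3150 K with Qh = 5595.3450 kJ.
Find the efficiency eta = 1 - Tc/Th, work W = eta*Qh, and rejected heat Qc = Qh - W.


eta = 1 - 314.3150/1083.1640 = 0.7098
W = 0.7098 * 5595.3450 = 3971.6750 kJ
Qc = 5595.3450 - 3971.6750 = 1623.6700 kJ

eta = 70.9818%, W = 3971.6750 kJ, Qc = 1623.6700 kJ


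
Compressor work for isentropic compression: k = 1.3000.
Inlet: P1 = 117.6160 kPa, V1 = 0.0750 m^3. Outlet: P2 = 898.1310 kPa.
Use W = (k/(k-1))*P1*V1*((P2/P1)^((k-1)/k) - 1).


(k-1)/k = 0.2308
(P2/P1)^exp = 1.5986
W = 4.3333 * 117.6160 * 0.0750 * (1.5986 - 1) = 22.8816 kJ

22.8816 kJ


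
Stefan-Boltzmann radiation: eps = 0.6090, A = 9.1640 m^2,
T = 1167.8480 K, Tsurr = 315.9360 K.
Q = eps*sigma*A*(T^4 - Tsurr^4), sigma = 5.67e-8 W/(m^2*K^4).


T^4 = 1.8601e+12
Tsurr^4 = 9.9631e+09
Q = 0.6090 * 5.67e-8 * 9.1640 * 1.8502e+12 = 585461.4815 W

585461.4815 W


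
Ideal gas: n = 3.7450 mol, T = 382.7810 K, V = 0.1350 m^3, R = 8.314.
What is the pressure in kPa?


P = nRT/V = 3.7450 * 8.314 * 382.7810 / 0.1350
= 11918.2424 / 0.1350 = 88283.2772 Pa = 88.2833 kPa

88.2833 kPa


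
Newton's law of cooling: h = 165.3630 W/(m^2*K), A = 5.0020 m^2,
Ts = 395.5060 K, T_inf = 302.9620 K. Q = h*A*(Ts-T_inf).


dT = 92.5440 K
Q = 165.3630 * 5.0020 * 92.5440 = 76547.3741 W

76547.3741 W


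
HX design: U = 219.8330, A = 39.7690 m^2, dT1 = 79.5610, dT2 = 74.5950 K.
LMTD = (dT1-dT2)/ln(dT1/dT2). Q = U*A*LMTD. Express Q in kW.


LMTD = 77.0513 K
Q = 219.8330 * 39.7690 * 77.0513 = 673624.2255 W = 673.6242 kW

673.6242 kW


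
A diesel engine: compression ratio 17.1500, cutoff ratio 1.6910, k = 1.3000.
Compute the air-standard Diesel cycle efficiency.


r^(k-1) = 2.3457
rc^k = 1.9796
eta = 0.5351 = 53.5092%

53.5092%


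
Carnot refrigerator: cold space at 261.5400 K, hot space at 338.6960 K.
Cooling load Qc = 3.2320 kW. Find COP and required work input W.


COP = 261.5400 / 77.1560 = 3.3898
W = 3.2320 / 3.3898 = 0.9535 kW

COP = 3.3898, W = 0.9535 kW


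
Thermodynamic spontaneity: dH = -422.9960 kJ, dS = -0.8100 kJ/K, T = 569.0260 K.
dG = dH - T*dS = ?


T*dS = 569.0260 * -0.8100 = -460.9111 kJ
dG = -422.9960 + 460.9111 = 37.9151 kJ (non-spontaneous)

dG = 37.9151 kJ, non-spontaneous


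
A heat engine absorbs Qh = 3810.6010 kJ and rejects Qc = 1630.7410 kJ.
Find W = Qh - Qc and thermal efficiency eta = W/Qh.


W = 3810.6010 - 1630.7410 = 2179.8600 kJ
eta = 2179.8600 / 3810.6010 = 0.5721 = 57.2051%

W = 2179.8600 kJ, eta = 57.2051%


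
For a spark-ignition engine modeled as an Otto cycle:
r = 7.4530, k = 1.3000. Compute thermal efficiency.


r^(k-1) = 1.8268
eta = 1 - 1/1.8268 = 0.4526 = 45.2605%

45.2605%


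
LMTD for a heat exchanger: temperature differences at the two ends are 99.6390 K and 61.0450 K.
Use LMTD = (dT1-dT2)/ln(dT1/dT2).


dT1/dT2 = 1.6322
ln(dT1/dT2) = 0.4899
LMTD = 38.5940 / 0.4899 = 78.7725 K

78.7725 K


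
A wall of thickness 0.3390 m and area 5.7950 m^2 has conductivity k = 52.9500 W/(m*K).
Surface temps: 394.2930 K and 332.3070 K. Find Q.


dT = 61.9860 K
Q = 52.9500 * 5.7950 * 61.9860 / 0.3390 = 56106.5182 W

56106.5182 W


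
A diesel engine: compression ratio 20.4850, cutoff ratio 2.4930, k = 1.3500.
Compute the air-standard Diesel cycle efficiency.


r^(k-1) = 2.8774
rc^k = 3.4322
eta = 0.5806 = 58.0621%

58.0621%


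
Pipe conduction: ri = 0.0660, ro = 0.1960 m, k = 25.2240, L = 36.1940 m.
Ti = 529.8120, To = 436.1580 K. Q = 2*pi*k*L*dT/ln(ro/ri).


dT = 93.6540 K
ln(ro/ri) = 1.0885
Q = 2*pi*25.2240*36.1940*93.6540 / 1.0885 = 493564.9356 W

493564.9356 W


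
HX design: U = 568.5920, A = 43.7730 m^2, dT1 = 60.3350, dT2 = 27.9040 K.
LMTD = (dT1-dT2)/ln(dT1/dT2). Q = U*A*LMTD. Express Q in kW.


LMTD = 42.0558 K
Q = 568.5920 * 43.7730 * 42.0558 = 1046725.6347 W = 1046.7256 kW

1046.7256 kW


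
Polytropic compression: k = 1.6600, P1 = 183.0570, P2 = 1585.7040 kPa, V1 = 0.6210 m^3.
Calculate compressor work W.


(k-1)/k = 0.3976
(P2/P1)^exp = 2.3594
W = 2.5152 * 183.0570 * 0.6210 * (2.3594 - 1) = 388.6672 kJ

388.6672 kJ


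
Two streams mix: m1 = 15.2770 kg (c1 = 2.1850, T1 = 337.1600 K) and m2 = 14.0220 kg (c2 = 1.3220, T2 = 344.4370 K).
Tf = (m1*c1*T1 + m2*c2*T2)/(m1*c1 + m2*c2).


num = 17639.3410
den = 51.9173
Tf = 339.7583 K

339.7583 K


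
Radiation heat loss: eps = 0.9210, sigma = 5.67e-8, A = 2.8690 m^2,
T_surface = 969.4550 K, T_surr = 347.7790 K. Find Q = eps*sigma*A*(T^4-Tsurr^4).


T^4 = 8.8330e+11
Tsurr^4 = 1.4629e+10
Q = 0.9210 * 5.67e-8 * 2.8690 * 8.6868e+11 = 130146.0556 W

130146.0556 W


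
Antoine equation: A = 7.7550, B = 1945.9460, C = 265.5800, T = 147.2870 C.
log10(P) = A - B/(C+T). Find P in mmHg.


C+T = 412.8670
B/(C+T) = 4.7133
log10(P) = 7.7550 - 4.7133 = 3.0417
P = 10^3.0417 = 1100.9016 mmHg

1100.9016 mmHg


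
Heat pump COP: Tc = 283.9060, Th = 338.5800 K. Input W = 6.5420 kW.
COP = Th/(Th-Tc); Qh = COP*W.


COP = 338.5800 / 54.6740 = 6.1927
Qh = 6.1927 * 6.5420 = 40.5127 kW

COP = 6.1927, Qh = 40.5127 kW


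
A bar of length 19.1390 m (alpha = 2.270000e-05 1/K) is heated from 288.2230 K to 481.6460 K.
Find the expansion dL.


dT = 193.4230 K
dL = 2.270000e-05 * 19.1390 * 193.4230 = 0.084034 m
L_final = 19.223034 m

dL = 0.084034 m


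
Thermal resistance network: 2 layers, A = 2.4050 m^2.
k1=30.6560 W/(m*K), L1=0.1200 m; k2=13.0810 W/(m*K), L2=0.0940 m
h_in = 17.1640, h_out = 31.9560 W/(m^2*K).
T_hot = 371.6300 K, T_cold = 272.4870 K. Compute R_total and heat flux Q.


R_conv_in = 1/(17.1640*2.4050) = 0.0242
R_1 = 0.1200/(30.6560*2.4050) = 0.0016
R_2 = 0.0940/(13.0810*2.4050) = 0.0030
R_conv_out = 1/(31.9560*2.4050) = 0.0130
R_total = 0.0419 K/W
Q = 99.1430 / 0.0419 = 2368.8753 W

R_total = 0.0419 K/W, Q = 2368.8753 W


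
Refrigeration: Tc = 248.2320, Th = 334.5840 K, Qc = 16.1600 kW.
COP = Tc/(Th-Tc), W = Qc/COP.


COP = 248.2320 / 86.3520 = 2.8747
W = 16.1600 / 2.8747 = 5.6215 kW

COP = 2.8747, W = 5.6215 kW


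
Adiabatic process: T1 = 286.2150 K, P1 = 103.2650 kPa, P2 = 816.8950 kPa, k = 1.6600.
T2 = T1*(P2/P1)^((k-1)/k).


(k-1)/k = 0.3976
(P2/P1)^exp = 2.2757
T2 = 286.2150 * 2.2757 = 651.3483 K

651.3483 K


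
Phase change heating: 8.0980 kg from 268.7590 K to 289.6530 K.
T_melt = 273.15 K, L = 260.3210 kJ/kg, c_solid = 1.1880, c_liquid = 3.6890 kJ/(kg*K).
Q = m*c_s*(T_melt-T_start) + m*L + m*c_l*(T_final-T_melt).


Q1 (sensible, solid) = 8.0980 * 1.1880 * 4.3910 = 42.2433 kJ
Q2 (latent) = 8.0980 * 260.3210 = 2108.0795 kJ
Q3 (sensible, liquid) = 8.0980 * 3.6890 * 16.5030 = 493.0027 kJ
Q_total = 2643.3255 kJ

2643.3255 kJ


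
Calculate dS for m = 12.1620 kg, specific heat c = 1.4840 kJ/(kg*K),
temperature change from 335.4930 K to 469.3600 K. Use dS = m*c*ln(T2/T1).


T2/T1 = 1.3990
ln(T2/T1) = 0.3358
dS = 12.1620 * 1.4840 * 0.3358 = 6.0601 kJ/K

6.0601 kJ/K


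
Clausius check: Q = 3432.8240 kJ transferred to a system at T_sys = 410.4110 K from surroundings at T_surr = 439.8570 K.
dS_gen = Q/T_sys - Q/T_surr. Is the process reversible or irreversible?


dS_sys = 3432.8240/410.4110 = 8.3644 kJ/K
dS_surr = -3432.8240/439.8570 = -7.8044 kJ/K
dS_gen = 8.3644 - 7.8044 = 0.5599 kJ/K (irreversible)

dS_gen = 0.5599 kJ/K, irreversible


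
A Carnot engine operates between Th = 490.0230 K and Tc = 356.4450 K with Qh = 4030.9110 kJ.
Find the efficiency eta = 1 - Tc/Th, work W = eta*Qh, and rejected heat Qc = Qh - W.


eta = 1 - 356.4450/490.0230 = 0.2726
W = 0.2726 * 4030.9110 = 1098.8077 kJ
Qc = 4030.9110 - 1098.8077 = 2932.1033 kJ

eta = 27.2595%, W = 1098.8077 kJ, Qc = 2932.1033 kJ


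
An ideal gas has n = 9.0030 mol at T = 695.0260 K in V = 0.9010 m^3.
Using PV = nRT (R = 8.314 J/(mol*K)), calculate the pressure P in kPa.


P = nRT/V = 9.0030 * 8.314 * 695.0260 / 0.9010
= 52023.3508 / 0.9010 = 57739.5681 Pa = 57.7396 kPa

57.7396 kPa


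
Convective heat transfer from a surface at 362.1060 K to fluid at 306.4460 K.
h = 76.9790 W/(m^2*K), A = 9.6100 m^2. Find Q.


dT = 55.6600 K
Q = 76.9790 * 9.6100 * 55.6600 = 41175.4975 W

41175.4975 W


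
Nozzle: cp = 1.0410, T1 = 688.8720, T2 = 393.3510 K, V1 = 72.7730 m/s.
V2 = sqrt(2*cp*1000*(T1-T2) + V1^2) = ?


dT = 295.5210 K
2*cp*1000*dT = 615274.7220
V1^2 = 5295.9095
V2 = sqrt(620570.6315) = 787.7631 m/s

787.7631 m/s


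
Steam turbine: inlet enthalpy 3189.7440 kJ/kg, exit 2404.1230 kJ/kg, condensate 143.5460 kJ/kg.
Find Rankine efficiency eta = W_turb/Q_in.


W = 785.6210 kJ/kg
Q_in = 3046.1980 kJ/kg
eta = 0.2579 = 25.7902%

eta = 25.7902%


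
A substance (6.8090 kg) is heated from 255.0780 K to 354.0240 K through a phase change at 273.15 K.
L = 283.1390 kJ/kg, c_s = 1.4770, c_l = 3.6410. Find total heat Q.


Q1 (sensible, solid) = 6.8090 * 1.4770 * 18.0720 = 181.7482 kJ
Q2 (latent) = 6.8090 * 283.1390 = 1927.8935 kJ
Q3 (sensible, liquid) = 6.8090 * 3.6410 * 80.8740 = 2004.9934 kJ
Q_total = 4114.6350 kJ

4114.6350 kJ


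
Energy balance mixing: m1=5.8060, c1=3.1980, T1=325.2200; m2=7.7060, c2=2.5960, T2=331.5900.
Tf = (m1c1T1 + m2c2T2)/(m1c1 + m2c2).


num = 12671.9346
den = 38.5724
Tf = 328.5237 K

328.5237 K


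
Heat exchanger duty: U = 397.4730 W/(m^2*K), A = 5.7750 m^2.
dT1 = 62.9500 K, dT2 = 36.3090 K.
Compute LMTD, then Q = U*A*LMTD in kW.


LMTD = 48.4140 K
Q = 397.4730 * 5.7750 * 48.4140 = 111129.7327 W = 111.1297 kW

111.1297 kW


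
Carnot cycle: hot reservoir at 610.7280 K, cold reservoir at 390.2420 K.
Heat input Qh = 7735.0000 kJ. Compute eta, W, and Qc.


eta = 1 - 390.2420/610.7280 = 0.3610
W = 0.3610 * 7735.0000 = 2792.5021 kJ
Qc = 7735.0000 - 2792.5021 = 4942.4979 kJ

eta = 36.1022%, W = 2792.5021 kJ, Qc = 4942.4979 kJ


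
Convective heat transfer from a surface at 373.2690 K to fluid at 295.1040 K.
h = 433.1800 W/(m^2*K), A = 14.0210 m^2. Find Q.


dT = 78.1650 K
Q = 433.1800 * 14.0210 * 78.1650 = 474744.2556 W

474744.2556 W


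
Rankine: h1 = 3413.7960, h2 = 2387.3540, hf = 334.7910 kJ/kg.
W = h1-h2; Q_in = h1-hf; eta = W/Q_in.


W = 1026.4420 kJ/kg
Q_in = 3079.0050 kJ/kg
eta = 0.3334 = 33.3368%

eta = 33.3368%


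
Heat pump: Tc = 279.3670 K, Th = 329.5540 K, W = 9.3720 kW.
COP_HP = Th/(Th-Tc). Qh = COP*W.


COP = 329.5540 / 50.1870 = 6.5665
Qh = 6.5665 * 9.3720 = 61.5414 kW

COP = 6.5665, Qh = 61.5414 kW


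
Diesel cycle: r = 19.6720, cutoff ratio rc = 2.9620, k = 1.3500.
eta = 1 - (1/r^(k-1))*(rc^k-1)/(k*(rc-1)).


r^(k-1) = 2.8369
rc^k = 4.3315
eta = 0.5566 = 55.6634%

55.6634%


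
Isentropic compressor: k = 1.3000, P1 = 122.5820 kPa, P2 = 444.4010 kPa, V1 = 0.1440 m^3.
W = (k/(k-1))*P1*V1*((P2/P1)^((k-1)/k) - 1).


(k-1)/k = 0.2308
(P2/P1)^exp = 1.3461
W = 4.3333 * 122.5820 * 0.1440 * (1.3461 - 1) = 26.4743 kJ

26.4743 kJ


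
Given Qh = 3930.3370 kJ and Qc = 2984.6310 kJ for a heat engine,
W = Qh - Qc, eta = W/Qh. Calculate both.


W = 3930.3370 - 2984.6310 = 945.7060 kJ
eta = 945.7060 / 3930.3370 = 0.2406 = 24.0617%

W = 945.7060 kJ, eta = 24.0617%


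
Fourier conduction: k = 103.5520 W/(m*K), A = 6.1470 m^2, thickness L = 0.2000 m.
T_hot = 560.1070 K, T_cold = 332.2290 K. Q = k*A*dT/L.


dT = 227.8780 K
Q = 103.5520 * 6.1470 * 227.8780 / 0.2000 = 725260.6383 W

725260.6383 W


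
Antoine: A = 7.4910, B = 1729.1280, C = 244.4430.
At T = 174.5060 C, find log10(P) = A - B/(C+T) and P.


C+T = 418.9490
B/(C+T) = 4.1273
log10(P) = 7.4910 - 4.1273 = 3.3637
P = 10^3.3637 = 2310.4709 mmHg

2310.4709 mmHg


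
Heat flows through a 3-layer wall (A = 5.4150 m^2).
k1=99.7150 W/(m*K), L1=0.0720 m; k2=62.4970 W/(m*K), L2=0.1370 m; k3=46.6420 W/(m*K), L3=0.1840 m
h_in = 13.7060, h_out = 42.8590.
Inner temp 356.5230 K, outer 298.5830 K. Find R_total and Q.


R_conv_in = 1/(13.7060*5.4150) = 0.0135
R_1 = 0.0720/(99.7150*5.4150) = 0.0001
R_2 = 0.1370/(62.4970*5.4150) = 0.0004
R_3 = 0.1840/(46.6420*5.4150) = 0.0007
R_conv_out = 1/(42.8590*5.4150) = 0.0043
R_total = 0.0190 K/W
Q = 57.9400 / 0.0190 = 3041.5752 W

R_total = 0.0190 K/W, Q = 3041.5752 W


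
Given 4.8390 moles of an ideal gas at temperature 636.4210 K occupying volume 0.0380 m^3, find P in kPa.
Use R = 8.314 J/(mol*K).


P = nRT/V = 4.8390 * 8.314 * 636.4210 / 0.0380
= 25604.1371 / 0.0380 = 673793.0814 Pa = 673.7931 kPa

673.7931 kPa


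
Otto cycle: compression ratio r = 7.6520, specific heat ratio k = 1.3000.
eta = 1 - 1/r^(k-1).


r^(k-1) = 1.8413
eta = 1 - 1/1.8413 = 0.4569 = 45.6915%

45.6915%


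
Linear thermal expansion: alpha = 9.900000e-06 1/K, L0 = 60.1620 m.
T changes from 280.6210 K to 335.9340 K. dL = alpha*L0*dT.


dT = 55.3130 K
dL = 9.900000e-06 * 60.1620 * 55.3130 = 0.032945 m
L_final = 60.194945 m

dL = 0.032945 m


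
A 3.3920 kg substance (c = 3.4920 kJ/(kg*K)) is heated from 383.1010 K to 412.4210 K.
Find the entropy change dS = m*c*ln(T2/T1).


T2/T1 = 1.0765
ln(T2/T1) = 0.0737
dS = 3.3920 * 3.4920 * 0.0737 = 0.8735 kJ/K

0.8735 kJ/K


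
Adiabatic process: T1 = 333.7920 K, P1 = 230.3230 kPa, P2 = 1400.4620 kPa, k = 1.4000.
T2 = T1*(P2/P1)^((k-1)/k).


(k-1)/k = 0.2857
(P2/P1)^exp = 1.6749
T2 = 333.7920 * 1.6749 = 559.0583 K

559.0583 K


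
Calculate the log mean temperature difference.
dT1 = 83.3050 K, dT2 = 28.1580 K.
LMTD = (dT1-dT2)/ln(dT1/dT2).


dT1/dT2 = 2.9585
ln(dT1/dT2) = 1.0847
LMTD = 55.1470 / 1.0847 = 50.8419 K

50.8419 K


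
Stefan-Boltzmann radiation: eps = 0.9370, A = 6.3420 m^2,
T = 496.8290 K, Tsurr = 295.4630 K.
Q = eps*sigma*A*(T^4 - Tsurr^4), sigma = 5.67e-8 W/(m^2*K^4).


T^4 = 6.0930e+10
Tsurr^4 = 7.6210e+09
Q = 0.9370 * 5.67e-8 * 6.3420 * 5.3309e+10 = 17961.6174 W

17961.6174 W


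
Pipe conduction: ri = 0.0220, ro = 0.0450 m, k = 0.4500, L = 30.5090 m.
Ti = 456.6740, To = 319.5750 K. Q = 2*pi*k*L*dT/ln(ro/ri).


dT = 137.0990 K
ln(ro/ri) = 0.7156
Q = 2*pi*0.4500*30.5090*137.0990 / 0.7156 = 16526.1675 W

16526.1675 W


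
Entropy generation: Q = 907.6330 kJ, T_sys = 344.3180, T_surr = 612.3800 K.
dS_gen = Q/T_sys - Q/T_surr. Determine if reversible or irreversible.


dS_sys = 907.6330/344.3180 = 2.6360 kJ/K
dS_surr = -907.6330/612.3800 = -1.4821 kJ/K
dS_gen = 2.6360 - 1.4821 = 1.1539 kJ/K (irreversible)

dS_gen = 1.1539 kJ/K, irreversible


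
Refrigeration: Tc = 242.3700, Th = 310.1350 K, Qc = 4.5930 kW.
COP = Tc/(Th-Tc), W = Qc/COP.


COP = 242.3700 / 67.7650 = 3.5766
W = 4.5930 / 3.5766 = 1.2842 kW

COP = 3.5766, W = 1.2842 kW


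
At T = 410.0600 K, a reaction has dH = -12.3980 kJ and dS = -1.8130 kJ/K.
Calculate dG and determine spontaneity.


T*dS = 410.0600 * -1.8130 = -743.4388 kJ
dG = -12.3980 + 743.4388 = 731.0408 kJ (non-spontaneous)

dG = 731.0408 kJ, non-spontaneous


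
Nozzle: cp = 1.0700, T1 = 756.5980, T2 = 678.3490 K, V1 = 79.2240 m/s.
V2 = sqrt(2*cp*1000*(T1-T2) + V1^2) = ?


dT = 78.2490 K
2*cp*1000*dT = 167452.8600
V1^2 = 6276.4422
V2 = sqrt(173729.3022) = 416.8085 m/s

416.8085 m/s


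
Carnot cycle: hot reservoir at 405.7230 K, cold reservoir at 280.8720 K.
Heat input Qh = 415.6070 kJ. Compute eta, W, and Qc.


eta = 1 - 280.8720/405.7230 = 0.3077
W = 0.3077 * 415.6070 = 127.8926 kJ
Qc = 415.6070 - 127.8926 = 287.7144 kJ

eta = 30.7725%, W = 127.8926 kJ, Qc = 287.7144 kJ


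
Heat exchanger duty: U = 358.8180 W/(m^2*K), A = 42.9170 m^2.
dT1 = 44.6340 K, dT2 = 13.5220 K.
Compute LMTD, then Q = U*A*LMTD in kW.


LMTD = 26.0531 K
Q = 358.8180 * 42.9170 * 26.0531 = 401201.4311 W = 401.2014 kW

401.2014 kW


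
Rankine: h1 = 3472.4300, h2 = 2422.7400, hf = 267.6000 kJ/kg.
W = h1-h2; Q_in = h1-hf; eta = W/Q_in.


W = 1049.6900 kJ/kg
Q_in = 3204.8300 kJ/kg
eta = 0.3275 = 32.7534%

eta = 32.7534%


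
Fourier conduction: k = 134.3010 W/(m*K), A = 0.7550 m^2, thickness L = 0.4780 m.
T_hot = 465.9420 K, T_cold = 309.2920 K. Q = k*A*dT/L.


dT = 156.6500 K
Q = 134.3010 * 0.7550 * 156.6500 / 0.4780 = 33229.8745 W

33229.8745 W


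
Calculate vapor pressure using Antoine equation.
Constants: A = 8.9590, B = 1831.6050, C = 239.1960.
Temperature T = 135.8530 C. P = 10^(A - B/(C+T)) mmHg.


C+T = 375.0490
B/(C+T) = 4.8836
log10(P) = 8.9590 - 4.8836 = 4.0754
P = 10^4.0754 = 11894.8270 mmHg

11894.8270 mmHg


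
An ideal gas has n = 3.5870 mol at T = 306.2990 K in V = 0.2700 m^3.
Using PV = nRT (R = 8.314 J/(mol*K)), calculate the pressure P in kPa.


P = nRT/V = 3.5870 * 8.314 * 306.2990 / 0.2700
= 9134.5462 / 0.2700 = 33831.6525 Pa = 33.8317 kPa

33.8317 kPa


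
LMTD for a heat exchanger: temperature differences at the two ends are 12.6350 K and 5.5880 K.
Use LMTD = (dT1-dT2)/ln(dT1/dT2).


dT1/dT2 = 2.2611
ln(dT1/dT2) = 0.8158
LMTD = 7.0470 / 0.8158 = 8.6376 K

8.6376 K


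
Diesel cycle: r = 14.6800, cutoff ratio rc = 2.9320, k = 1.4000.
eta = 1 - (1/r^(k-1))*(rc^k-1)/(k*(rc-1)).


r^(k-1) = 2.9288
rc^k = 4.5085
eta = 0.5571 = 55.7113%

55.7113%


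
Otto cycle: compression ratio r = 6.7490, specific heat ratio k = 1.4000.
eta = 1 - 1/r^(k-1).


r^(k-1) = 2.1463
eta = 1 - 1/2.1463 = 0.5341 = 53.4088%

53.4088%


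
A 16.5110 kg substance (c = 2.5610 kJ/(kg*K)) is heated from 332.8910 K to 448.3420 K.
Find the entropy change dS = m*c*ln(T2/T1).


T2/T1 = 1.3468
ln(T2/T1) = 0.2977
dS = 16.5110 * 2.5610 * 0.2977 = 12.5899 kJ/K

12.5899 kJ/K


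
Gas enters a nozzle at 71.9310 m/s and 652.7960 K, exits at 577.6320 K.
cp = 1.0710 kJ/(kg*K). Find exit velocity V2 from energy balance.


dT = 75.1640 K
2*cp*1000*dT = 161001.2880
V1^2 = 5174.0688
V2 = sqrt(166175.3568) = 407.6461 m/s

407.6461 m/s


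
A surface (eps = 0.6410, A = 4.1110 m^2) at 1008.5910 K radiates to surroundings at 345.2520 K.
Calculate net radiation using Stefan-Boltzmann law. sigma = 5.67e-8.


T^4 = 1.0348e+12
Tsurr^4 = 1.4208e+10
Q = 0.6410 * 5.67e-8 * 4.1110 * 1.0206e+12 = 152491.1180 W

152491.1180 W


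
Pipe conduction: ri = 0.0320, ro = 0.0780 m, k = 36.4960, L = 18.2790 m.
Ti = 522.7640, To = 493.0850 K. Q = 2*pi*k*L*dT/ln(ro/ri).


dT = 29.6790 K
ln(ro/ri) = 0.8910
Q = 2*pi*36.4960*18.2790*29.6790 / 0.8910 = 139624.7237 W

139624.7237 W


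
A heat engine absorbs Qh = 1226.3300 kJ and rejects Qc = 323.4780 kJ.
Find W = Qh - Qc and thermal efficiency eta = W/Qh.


W = 1226.3300 - 323.4780 = 902.8520 kJ
eta = 902.8520 / 1226.3300 = 0.7362 = 73.6223%

W = 902.8520 kJ, eta = 73.6223%


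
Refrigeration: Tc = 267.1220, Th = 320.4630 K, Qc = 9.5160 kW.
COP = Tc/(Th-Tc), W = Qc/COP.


COP = 267.1220 / 53.3410 = 5.0078
W = 9.5160 / 5.0078 = 1.9002 kW

COP = 5.0078, W = 1.9002 kW


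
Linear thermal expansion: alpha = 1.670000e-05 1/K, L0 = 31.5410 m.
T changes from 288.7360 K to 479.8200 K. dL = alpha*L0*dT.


dT = 191.0840 K
dL = 1.670000e-05 * 31.5410 * 191.0840 = 0.100651 m
L_final = 31.641651 m

dL = 0.100651 m


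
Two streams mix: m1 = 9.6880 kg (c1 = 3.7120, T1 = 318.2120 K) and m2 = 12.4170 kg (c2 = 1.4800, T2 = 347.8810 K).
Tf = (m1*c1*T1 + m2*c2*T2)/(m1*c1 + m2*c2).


num = 17836.5589
den = 54.3390
Tf = 328.2459 K

328.2459 K


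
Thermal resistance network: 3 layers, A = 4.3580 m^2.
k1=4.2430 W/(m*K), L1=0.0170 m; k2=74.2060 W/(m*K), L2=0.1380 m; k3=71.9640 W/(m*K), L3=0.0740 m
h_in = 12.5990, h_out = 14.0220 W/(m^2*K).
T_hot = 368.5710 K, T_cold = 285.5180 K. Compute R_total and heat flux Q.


R_conv_in = 1/(12.5990*4.3580) = 0.0182
R_1 = 0.0170/(4.2430*4.3580) = 0.0009
R_2 = 0.1380/(74.2060*4.3580) = 0.0004
R_3 = 0.0740/(71.9640*4.3580) = 0.0002
R_conv_out = 1/(14.0220*4.3580) = 0.0164
R_total = 0.0362 K/W
Q = 83.0530 / 0.0362 = 2296.8608 W

R_total = 0.0362 K/W, Q = 2296.8608 W


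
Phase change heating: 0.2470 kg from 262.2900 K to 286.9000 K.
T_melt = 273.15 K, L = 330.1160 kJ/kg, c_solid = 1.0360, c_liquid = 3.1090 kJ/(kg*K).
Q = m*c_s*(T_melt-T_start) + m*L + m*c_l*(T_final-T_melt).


Q1 (sensible, solid) = 0.2470 * 1.0360 * 10.8600 = 2.7790 kJ
Q2 (latent) = 0.2470 * 330.1160 = 81.5387 kJ
Q3 (sensible, liquid) = 0.2470 * 3.1090 * 13.7500 = 10.5589 kJ
Q_total = 94.8766 kJ

94.8766 kJ


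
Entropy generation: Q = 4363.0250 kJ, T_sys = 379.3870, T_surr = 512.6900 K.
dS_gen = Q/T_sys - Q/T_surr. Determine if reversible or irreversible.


dS_sys = 4363.0250/379.3870 = 11.5002 kJ/K
dS_surr = -4363.0250/512.6900 = -8.5101 kJ/K
dS_gen = 11.5002 - 8.5101 = 2.9901 kJ/K (irreversible)

dS_gen = 2.9901 kJ/K, irreversible


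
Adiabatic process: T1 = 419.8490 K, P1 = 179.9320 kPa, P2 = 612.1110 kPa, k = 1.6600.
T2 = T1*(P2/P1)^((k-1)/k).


(k-1)/k = 0.3976
(P2/P1)^exp = 1.6271
T2 = 419.8490 * 1.6271 = 683.1256 K

683.1256 K


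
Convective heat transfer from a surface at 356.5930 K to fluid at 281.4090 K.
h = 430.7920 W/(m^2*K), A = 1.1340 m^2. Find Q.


dT = 75.1840 K
Q = 430.7920 * 1.1340 * 75.1840 = 36728.7469 W

36728.7469 W


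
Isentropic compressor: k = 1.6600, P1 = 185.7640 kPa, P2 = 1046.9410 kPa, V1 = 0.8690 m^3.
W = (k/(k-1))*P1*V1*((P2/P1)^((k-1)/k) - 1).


(k-1)/k = 0.3976
(P2/P1)^exp = 1.9887
W = 2.5152 * 185.7640 * 0.8690 * (1.9887 - 1) = 401.4403 kJ

401.4403 kJ


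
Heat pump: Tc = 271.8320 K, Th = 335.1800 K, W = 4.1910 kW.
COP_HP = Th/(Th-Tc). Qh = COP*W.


COP = 335.1800 / 63.3480 = 5.2911
Qh = 5.2911 * 4.1910 = 22.1750 kW

COP = 5.2911, Qh = 22.1750 kW


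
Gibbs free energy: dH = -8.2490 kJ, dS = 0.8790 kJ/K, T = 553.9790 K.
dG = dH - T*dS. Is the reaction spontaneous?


T*dS = 553.9790 * 0.8790 = 486.9475 kJ
dG = -8.2490 - 486.9475 = -495.1965 kJ (spontaneous)

dG = -495.1965 kJ, spontaneous


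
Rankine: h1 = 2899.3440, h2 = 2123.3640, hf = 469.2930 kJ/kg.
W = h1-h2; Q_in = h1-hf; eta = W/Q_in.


W = 775.9800 kJ/kg
Q_in = 2430.0510 kJ/kg
eta = 0.3193 = 31.9327%

eta = 31.9327%


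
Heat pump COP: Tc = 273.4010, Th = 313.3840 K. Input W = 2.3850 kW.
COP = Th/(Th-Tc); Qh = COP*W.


COP = 313.3840 / 39.9830 = 7.8379
Qh = 7.8379 * 2.3850 = 18.6935 kW

COP = 7.8379, Qh = 18.6935 kW


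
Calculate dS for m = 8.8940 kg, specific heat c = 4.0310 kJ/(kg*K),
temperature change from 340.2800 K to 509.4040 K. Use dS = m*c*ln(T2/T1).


T2/T1 = 1.4970
ln(T2/T1) = 0.4035
dS = 8.8940 * 4.0310 * 0.4035 = 14.4652 kJ/K

14.4652 kJ/K


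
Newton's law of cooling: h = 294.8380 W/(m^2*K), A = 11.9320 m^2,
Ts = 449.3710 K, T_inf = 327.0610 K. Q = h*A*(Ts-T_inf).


dT = 122.3100 K
Q = 294.8380 * 11.9320 * 122.3100 = 430287.4381 W

430287.4381 W


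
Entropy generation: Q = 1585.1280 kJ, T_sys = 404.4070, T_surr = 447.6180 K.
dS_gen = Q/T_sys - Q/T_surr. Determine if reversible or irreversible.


dS_sys = 1585.1280/404.4070 = 3.9196 kJ/K
dS_surr = -1585.1280/447.6180 = -3.5413 kJ/K
dS_gen = 3.9196 - 3.5413 = 0.3784 kJ/K (irreversible)

dS_gen = 0.3784 kJ/K, irreversible


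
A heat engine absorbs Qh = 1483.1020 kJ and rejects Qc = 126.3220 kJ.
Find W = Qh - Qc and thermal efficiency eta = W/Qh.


W = 1483.1020 - 126.3220 = 1356.7800 kJ
eta = 1356.7800 / 1483.1020 = 0.9148 = 91.4826%

W = 1356.7800 kJ, eta = 91.4826%


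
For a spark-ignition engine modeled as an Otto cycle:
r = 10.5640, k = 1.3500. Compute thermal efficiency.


r^(k-1) = 2.2821
eta = 1 - 1/2.2821 = 0.5618 = 56.1812%

56.1812%


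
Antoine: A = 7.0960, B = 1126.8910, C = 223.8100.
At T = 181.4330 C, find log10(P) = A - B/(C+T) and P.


C+T = 405.2430
B/(C+T) = 2.7808
log10(P) = 7.0960 - 2.7808 = 4.3152
P = 10^4.3152 = 20664.3407 mmHg

20664.3407 mmHg


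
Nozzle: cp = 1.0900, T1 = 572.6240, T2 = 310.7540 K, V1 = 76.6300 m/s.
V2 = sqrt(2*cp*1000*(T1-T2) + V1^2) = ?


dT = 261.8700 K
2*cp*1000*dT = 570876.6000
V1^2 = 5872.1569
V2 = sqrt(576748.7569) = 759.4398 m/s

759.4398 m/s


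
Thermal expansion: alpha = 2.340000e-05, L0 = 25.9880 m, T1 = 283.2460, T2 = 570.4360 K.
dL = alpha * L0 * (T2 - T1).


dT = 287.1900 K
dL = 2.340000e-05 * 25.9880 * 287.1900 = 0.174646 m
L_final = 26.162646 m

dL = 0.174646 m


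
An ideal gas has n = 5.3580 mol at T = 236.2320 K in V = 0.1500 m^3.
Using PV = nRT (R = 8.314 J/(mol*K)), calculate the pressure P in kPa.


P = nRT/V = 5.3580 * 8.314 * 236.2320 / 0.1500
= 10523.2880 / 0.1500 = 70155.2533 Pa = 70.1553 kPa

70.1553 kPa


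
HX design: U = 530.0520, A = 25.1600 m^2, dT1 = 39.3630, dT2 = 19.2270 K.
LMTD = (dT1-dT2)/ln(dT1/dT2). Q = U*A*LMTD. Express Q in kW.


LMTD = 28.1029 K
Q = 530.0520 * 25.1600 * 28.1029 = 374782.7622 W = 374.7828 kW

374.7828 kW


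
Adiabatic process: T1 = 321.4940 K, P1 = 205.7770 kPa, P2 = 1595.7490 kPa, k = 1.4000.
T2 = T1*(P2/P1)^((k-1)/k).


(k-1)/k = 0.2857
(P2/P1)^exp = 1.7954
T2 = 321.4940 * 1.7954 = 577.2116 K

577.2116 K


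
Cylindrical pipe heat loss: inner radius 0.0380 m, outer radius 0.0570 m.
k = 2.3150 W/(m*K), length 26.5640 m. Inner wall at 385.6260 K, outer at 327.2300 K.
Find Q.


dT = 58.3960 K
ln(ro/ri) = 0.4055
Q = 2*pi*2.3150*26.5640*58.3960 / 0.4055 = 55648.5622 W

55648.5622 W


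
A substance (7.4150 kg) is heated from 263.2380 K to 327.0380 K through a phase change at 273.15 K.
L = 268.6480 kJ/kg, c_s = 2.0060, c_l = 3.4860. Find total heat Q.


Q1 (sensible, solid) = 7.4150 * 2.0060 * 9.9120 = 147.4359 kJ
Q2 (latent) = 7.4150 * 268.6480 = 1992.0249 kJ
Q3 (sensible, liquid) = 7.4150 * 3.4860 * 53.8880 = 1392.9342 kJ
Q_total = 3532.3951 kJ

3532.3951 kJ


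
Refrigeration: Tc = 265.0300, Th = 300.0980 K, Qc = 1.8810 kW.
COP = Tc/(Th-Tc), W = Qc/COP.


COP = 265.0300 / 35.0680 = 7.5576
W = 1.8810 / 7.5576 = 0.2489 kW

COP = 7.5576, W = 0.2489 kW


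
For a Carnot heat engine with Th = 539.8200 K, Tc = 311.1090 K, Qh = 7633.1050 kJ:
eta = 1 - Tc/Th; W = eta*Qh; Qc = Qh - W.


eta = 1 - 311.1090/539.8200 = 0.4237
W = 0.4237 * 7633.1050 = 3233.9948 kJ
Qc = 7633.1050 - 3233.9948 = 4399.1102 kJ

eta = 42.3680%, W = 3233.9948 kJ, Qc = 4399.1102 kJ


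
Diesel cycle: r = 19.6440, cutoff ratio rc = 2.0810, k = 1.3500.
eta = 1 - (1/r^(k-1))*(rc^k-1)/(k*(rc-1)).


r^(k-1) = 2.8355
rc^k = 2.6895
eta = 0.5917 = 59.1717%

59.1717%


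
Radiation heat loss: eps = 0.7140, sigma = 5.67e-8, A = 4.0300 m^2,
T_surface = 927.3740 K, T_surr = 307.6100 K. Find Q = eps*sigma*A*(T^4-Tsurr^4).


T^4 = 7.3964e+11
Tsurr^4 = 8.9537e+09
Q = 0.7140 * 5.67e-8 * 4.0300 * 7.3069e+11 = 119211.0614 W

119211.0614 W
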